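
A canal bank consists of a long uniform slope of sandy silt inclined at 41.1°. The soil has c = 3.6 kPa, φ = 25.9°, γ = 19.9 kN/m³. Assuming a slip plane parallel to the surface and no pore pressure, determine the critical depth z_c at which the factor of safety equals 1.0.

z_c = 0.82 m

Setting FS = 1.00 in FS = [c + γz cos²β tanφ] / [γz sinβ cosβ] and solving for z:
z = c / [γ cosβ (FS·sinβ − cosβ·tanφ)]
  = 3.6 / [19.9·cos41.1°·(1.00·sin41.1° − cos41.1°·tan25.9°)]
  = 3.6 / [19.9·0.7536·(1.00·0.6574 − 0.7536·0.4856)]
  = 3.6 / 4.3708 = 0.824 m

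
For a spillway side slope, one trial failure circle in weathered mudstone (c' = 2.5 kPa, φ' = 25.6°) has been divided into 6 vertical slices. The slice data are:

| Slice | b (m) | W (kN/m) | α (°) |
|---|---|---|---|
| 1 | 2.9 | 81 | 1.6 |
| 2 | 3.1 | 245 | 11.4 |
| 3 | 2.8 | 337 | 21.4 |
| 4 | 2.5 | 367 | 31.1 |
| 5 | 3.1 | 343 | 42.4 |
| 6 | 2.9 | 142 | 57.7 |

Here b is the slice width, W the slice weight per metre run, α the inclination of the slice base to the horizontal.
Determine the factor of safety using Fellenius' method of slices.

Ordinary method of slices: FS = Σ[c'·Δl_i + (W_i cosα_i)·tanφ'] / Σ W_i sinα_i, with Δl_i = b_i / cosα_i.
Slice 1: Δl = 2.9/cos1.6° = 2.901 m; N'_1 = 81·cos1.6° = 81.0; c'Δl = 7.25; W sinα = 2.3
Slice 2: Δl = 3.1/cos11.4° = 3.162 m; N'_2 = 245·cos11.4° = 240.2; c'Δl = 7.91; W sinα = 48.4
Slice 3: Δl = 2.8/cos21.4° = 3.007 m; N'_3 = 337·cos21.4° = 313.8; c'Δl = 7.52; W sinα = 123.0
Slice 4: Δl = 2.5/cos31.1° = 2.920 m; N'_4 = 367·cos31.1° = 314.3; c'Δl = 7.30; W sinα = 189.6
Slice 5: Δl = 3.1/cos42.4° = 4.198 m; N'_5 = 343·cos42.4° = 253.3; c'Δl = 10.49; W sinα = 231.3
Slice 6: Δl = 2.9/cos57.7° = 5.427 m; N'_6 = 142·cos57.7° = 75.9; c'Δl = 13.57; W sinα = 120.0
Σc'Δl = 54.0 kN/m; ΣN' = 1278.3 kN/m; ΣW sinα = 714.5 kN/m
Resisting = 54.0 + 1278.3·tan25.6° = 54.0 + 612.5 = 666.5 kN/m
FS = 666.5 / 714.5 = 0.933

FS = 0.93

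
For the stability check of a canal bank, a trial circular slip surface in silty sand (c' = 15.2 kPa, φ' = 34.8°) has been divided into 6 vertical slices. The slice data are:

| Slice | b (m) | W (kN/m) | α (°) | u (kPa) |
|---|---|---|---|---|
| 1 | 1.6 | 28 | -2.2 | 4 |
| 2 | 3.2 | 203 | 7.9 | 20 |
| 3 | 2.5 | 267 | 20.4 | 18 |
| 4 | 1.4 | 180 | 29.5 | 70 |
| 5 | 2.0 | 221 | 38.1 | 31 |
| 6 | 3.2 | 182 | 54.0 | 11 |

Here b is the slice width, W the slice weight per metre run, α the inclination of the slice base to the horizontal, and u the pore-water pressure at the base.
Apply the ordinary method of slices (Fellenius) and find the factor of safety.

FS = 1.30

Ordinary method of slices: FS = Σ[c'·Δl_i + (W_i cosα_i − u_i·Δl_i)·tanφ'] / Σ W_i sinα_i, with Δl_i = b_i / cosα_i.
Slice 1: Δl = 1.6/cos(-2.2°) = 1.601 m; N'_1 = 28·cos(-2.2°) − 4·1.601 = 21.6; c'Δl = 24.34; W sinα = -1.1
Slice 2: Δl = 3.2/cos7.9° = 3.231 m; N'_2 = 203·cos7.9° − 20·3.231 = 136.5; c'Δl = 49.11; W sinα = 27.9
Slice 3: Δl = 2.5/cos20.4° = 2.667 m; N'_3 = 267·cos20.4° − 18·2.667 = 202.2; c'Δl = 40.54; W sinα = 93.1
Slice 4: Δl = 1.4/cos29.5° = 1.609 m; N'_4 = 180·cos29.5° − 70·1.609 = 44.1; c'Δl = 24.45; W sinα = 88.6
Slice 5: Δl = 2.0/cos38.1° = 2.542 m; N'_5 = 221·cos38.1° − 31·2.542 = 95.1; c'Δl = 38.63; W sinα = 136.4
Slice 6: Δl = 3.2/cos54.0° = 5.444 m; N'_6 = 182·cos54.0° − 11·5.444 = 47.1; c'Δl = 82.75; W sinα = 147.2
Σc'Δl = 259.8 kN/m; ΣN' = 546.6 kN/m; ΣW sinα = 492.1 kN/m
Resisting = 259.8 + 546.6·tan34.8° = 259.8 + 379.9 = 639.7 kN/m
FS = 639.7 / 492.1 = 1.300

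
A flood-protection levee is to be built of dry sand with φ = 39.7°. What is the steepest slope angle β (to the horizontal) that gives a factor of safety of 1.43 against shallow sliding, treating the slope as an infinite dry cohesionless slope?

For an infinite dry cohesionless slope FS = tanφ/tanβ, so tanβ = tanφ / FS.
tanβ = tan39.7° / 1.43 = 0.8302 / 1.43 = 0.5806
β = arctan(0.5806) = 30.14°

β = 30.1°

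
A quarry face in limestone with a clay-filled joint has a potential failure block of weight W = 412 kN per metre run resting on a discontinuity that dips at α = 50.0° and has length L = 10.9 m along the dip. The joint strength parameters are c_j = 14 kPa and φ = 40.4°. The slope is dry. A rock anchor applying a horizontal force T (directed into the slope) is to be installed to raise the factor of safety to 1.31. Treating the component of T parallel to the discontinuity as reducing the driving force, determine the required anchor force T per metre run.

Resolving forces along and normal to the sliding plane, with the horizontal anchor force T adding T·sinα to the effective normal force and T·cosα acting up the plane against the driving force:
FS = [c_jL + (W cosα + T sinα) tanφ] / [W sinα − T cosα]
Without the anchor: N' = 264.8 kN/m, driving T_d = 315.6 kN/m, resisting R = 14·10.9 + 264.8·tan40.4° = 378.0 kN/m, FS = 1.20.
Setting FS = 1.31 and solving for T:
1.31·(315.6 − T cos50.0°) = 378.0 + T sin50.0°·tan40.4°
T·(sin50.0°·tan40.4° + 1.31·cos50.0°) = 1.31·315.6 − 378.0
T·(0.7660·0.8511 + 1.31·0.6428) = 413.4 − 378.0 = 35.5
T·1.4940 = 35.5
T = 23.7 kN/m

T = 24 kN/m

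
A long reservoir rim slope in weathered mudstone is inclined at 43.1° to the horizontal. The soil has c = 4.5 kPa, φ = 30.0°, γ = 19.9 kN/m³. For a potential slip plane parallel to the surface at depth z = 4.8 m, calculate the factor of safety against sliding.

FS = 0.71

For an infinite slope with a slip plane parallel to the surface (no pore pressure): FS = [c + γz cos²β tanφ] / [γz sinβ cosβ].
γz = 19.9·4.8 = 95.52 kN/m²
Numerator = 4.5 + 95.52·cos²43.1°·tan30.0° = 4.5 + 95.52·0.5331·0.5774 = 33.902 kPa
Denominator = 95.52·sin43.1°·cos43.1° = 95.52·0.6833·0.7302 = 47.655 kPa
FS = 33.902 / 47.655 = 0.711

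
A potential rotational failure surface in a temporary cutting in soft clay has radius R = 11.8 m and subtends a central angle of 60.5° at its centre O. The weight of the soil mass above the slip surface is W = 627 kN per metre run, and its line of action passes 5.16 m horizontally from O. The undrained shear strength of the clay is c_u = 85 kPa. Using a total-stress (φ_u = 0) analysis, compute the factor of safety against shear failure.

Taking moments about the centre O, the resisting moment is provided by the undrained shear strength acting along the arc:
Arc length L_a = R·θ = 11.8·(60.5°·π/180) = 11.8·1.0559 = 12.46 m
M_R = c_u·L_a·R = 85·12.46·11.8 = 12497.3 kN·m/m
M_D = W·d = 627·5.16 = 3235.3 kN·m/m
FS = M_R / M_D = 12497.3 / 3235.3 = 3.863

FS = 3.86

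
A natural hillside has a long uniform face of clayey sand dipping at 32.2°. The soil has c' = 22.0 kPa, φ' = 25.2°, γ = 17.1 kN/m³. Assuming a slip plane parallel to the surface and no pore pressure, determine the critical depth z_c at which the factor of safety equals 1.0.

z_c = 11.29 m

Setting FS = 1.00 in FS = [c' + γz cos²β tanφ'] / [γz sinβ cosβ] and solving for z:
z = c' / [γ cosβ (FS·sinβ − cosβ·tanφ')]
  = 22.0 / [17.1·cos32.2°·(1.00·sin32.2° − cos32.2°·tan25.2°)]
  = 22.0 / [17.1·0.8462·(1.00·0.5329 − 0.8462·0.4706)]
  = 22.0 / 1.9489 = 11.288 m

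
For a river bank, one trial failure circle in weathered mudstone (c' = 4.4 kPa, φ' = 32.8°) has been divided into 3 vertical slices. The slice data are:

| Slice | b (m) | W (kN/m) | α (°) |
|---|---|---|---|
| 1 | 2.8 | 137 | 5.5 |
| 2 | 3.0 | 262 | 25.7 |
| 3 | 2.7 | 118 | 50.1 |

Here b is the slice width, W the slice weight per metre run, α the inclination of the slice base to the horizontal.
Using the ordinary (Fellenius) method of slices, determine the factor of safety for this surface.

FS = 1.54

Ordinary method of slices: FS = Σ[c'·Δl_i + (W_i cosα_i)·tanφ'] / Σ W_i sinα_i, with Δl_i = b_i / cosα_i.
Slice 1: Δl = 2.8/cos5.5° = 2.813 m; N'_1 = 137·cos5.5° = 136.4; c'Δl = 12.38; W sinα = 13.1
Slice 2: Δl = 3.0/cos25.7° = 3.329 m; N'_2 = 262·cos25.7° = 236.1; c'Δl = 14.65; W sinα = 113.6
Slice 3: Δl = 2.7/cos50.1° = 4.209 m; N'_3 = 118·cos50.1° = 75.7; c'Δl = 18.52; W sinα = 90.5
Σc'Δl = 45.5 kN/m; ΣN' = 448.1 kN/m; ΣW sinα = 217.3 kN/m
Resisting = 45.5 + 448.1·tan32.8° = 45.5 + 288.8 = 334.4 kN/m
FS = 334.4 / 217.3 = 1.539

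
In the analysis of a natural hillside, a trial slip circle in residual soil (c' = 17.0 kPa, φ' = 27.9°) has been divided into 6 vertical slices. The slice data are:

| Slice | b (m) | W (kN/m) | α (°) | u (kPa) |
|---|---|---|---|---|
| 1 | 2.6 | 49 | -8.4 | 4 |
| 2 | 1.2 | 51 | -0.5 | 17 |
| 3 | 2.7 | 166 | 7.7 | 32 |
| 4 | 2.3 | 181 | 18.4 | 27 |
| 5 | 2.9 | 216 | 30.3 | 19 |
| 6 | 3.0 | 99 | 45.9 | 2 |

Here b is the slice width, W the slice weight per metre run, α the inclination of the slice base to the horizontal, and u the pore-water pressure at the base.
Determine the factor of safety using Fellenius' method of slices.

Ordinary method of slices: FS = Σ[c'·Δl_i + (W_i cosα_i − u_i·Δl_i)·tanφ'] / Σ W_i sinα_i, with Δl_i = b_i / cosα_i.
Slice 1: Δl = 2.6/cos(-8.4°) = 2.628 m; N'_1 = 49·cos(-8.4°) − 4·2.628 = 38.0; c'Δl = 44.68; W sinα = -7.2
Slice 2: Δl = 1.2/cos(-0.5°) = 1.200 m; N'_2 = 51·cos(-0.5°) − 17·1.200 = 30.6; c'Δl = 20.40; W sinα = -0.4
Slice 3: Δl = 2.7/cos7.7° = 2.725 m; N'_3 = 166·cos7.7° − 32·2.725 = 77.3; c'Δl = 46.32; W sinα = 22.2
Slice 4: Δl = 2.3/cos18.4° = 2.424 m; N'_4 = 181·cos18.4° − 27·2.424 = 106.3; c'Δl = 41.21; W sinα = 57.1
Slice 5: Δl = 2.9/cos30.3° = 3.359 m; N'_5 = 216·cos30.3° − 19·3.359 = 122.7; c'Δl = 57.10; W sinα = 109.0
Slice 6: Δl = 3.0/cos45.9° = 4.311 m; N'_6 = 99·cos45.9° − 2·4.311 = 60.3; c'Δl = 73.29; W sinα = 71.1
Σc'Δl = 283.0 kN/m; ΣN' = 435.1 kN/m; ΣW sinα = 251.8 kN/m
Resisting = 283.0 + 435.1·tan27.9° = 283.0 + 230.4 = 513.4 kN/m
FS = 513.4 / 251.8 = 2.038

FS = 2.04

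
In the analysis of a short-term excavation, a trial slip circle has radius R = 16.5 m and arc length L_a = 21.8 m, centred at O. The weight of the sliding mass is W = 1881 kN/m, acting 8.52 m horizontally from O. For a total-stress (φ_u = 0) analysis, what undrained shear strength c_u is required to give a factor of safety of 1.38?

c_u = 61.5 kPa

FS = c_u·L_a·R / (W·d), so c_u = FS·W·d / (L_a·R).
c_u = 1.38·1881·8.52 / (21.80·16.5) = 22116.0 / 359.70 = 61.48 kPa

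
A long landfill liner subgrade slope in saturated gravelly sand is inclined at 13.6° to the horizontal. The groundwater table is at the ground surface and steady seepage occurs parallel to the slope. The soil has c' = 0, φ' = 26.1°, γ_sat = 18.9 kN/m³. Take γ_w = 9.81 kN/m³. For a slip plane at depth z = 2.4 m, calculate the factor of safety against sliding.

FS = 0.97

With seepage parallel to the slope and the water table at the surface, the effective normal stress on the slip plane uses the buoyant unit weight γ' = γ_sat − γ_w while the driving shear stress uses γ_sat:
FS = [c' + γ' z cos²β tanφ'] / [γ_sat z sinβ cosβ]
(For c' = 0 this reduces to FS = (γ'/γ_sat)·tanφ'/tanβ.)
γ' = 18.9 − 9.81 = 9.09 kN/m³
Numerator = 0.0 + 9.09·2.4·cos²13.6°·tan26.1° = 0.0 + 9.09·2.4·0.9447·0.4899 = 10.097 kPa
Denominator = 18.9·2.4·sin13.6°·cos13.6° = 18.9·2.4·0.2351·0.9720 = 10.367 kPa
FS = 10.097 / 10.367 = 0.974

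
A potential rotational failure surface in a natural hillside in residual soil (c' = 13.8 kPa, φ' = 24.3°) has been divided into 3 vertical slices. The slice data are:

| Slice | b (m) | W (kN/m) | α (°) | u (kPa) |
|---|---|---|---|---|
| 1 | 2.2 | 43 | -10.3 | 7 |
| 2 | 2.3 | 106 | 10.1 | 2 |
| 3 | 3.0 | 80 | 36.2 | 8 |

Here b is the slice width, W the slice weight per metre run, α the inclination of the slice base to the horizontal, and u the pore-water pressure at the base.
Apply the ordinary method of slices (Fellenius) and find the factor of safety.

FS = 3.22

Ordinary method of slices: FS = Σ[c'·Δl_i + (W_i cosα_i − u_i·Δl_i)·tanφ'] / Σ W_i sinα_i, with Δl_i = b_i / cosα_i.
Slice 1: Δl = 2.2/cos(-10.3°) = 2.236 m; N'_1 = 43·cos(-10.3°) − 7·2.236 = 26.7; c'Δl = 30.86; W sinα = -7.7
Slice 2: Δl = 2.3/cos10.1° = 2.336 m; N'_2 = 106·cos10.1° − 2·2.336 = 99.7; c'Δl = 32.24; W sinα = 18.6
Slice 3: Δl = 3.0/cos36.2° = 3.718 m; N'_3 = 80·cos36.2° − 8·3.718 = 34.8; c'Δl = 51.30; W sinα = 47.2
Σc'Δl = 114.4 kN/m; ΣN' = 161.2 kN/m; ΣW sinα = 58.1 kN/m
Resisting = 114.4 + 161.2·tan24.3° = 114.4 + 72.8 = 187.2 kN/m
FS = 187.2 / 58.1 = 3.219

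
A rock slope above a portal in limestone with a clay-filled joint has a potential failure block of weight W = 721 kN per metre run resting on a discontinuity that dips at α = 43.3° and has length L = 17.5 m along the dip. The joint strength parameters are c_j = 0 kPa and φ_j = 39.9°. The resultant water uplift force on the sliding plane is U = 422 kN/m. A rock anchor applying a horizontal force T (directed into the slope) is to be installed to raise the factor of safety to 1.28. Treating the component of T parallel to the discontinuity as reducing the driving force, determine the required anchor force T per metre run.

T = 363 kN/m

Resolving forces along and normal to the sliding plane, with the horizontal anchor force T adding T·sinα to the effective normal force and T·cosα acting up the plane against the driving force:
FS = [c_jL + (W cosα − U + T sinα) tanφ_j] / [W sinα − T cosα]
Without the anchor: N' = 102.7 kN/m, driving T_d = 494.5 kN/m, resisting R = 0·17.5 + 102.7·tan39.9° = 85.9 kN/m, FS = 0.17.
Setting FS = 1.28 and solving for T:
1.28·(494.5 − T cos43.3°) = 85.9 + T sin43.3°·tan39.9°
T·(sin43.3°·tan39.9° + 1.28·cos43.3°) = 1.28·494.5 − 85.9
T·(0.6858·0.8361 + 1.28·0.7278) = 632.9 − 85.9 = 547.0
T·1.5050 = 547.0
T = 363.5 kN/m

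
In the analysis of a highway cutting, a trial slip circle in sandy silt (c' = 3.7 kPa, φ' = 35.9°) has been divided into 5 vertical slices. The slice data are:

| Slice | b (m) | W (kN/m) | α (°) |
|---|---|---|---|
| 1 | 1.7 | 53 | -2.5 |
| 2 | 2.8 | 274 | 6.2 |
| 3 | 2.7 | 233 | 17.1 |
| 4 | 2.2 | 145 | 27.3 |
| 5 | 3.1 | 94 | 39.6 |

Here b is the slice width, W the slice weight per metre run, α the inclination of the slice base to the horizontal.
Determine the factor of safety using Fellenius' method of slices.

FS = 2.67

Ordinary method of slices: FS = Σ[c'·Δl_i + (W_i cosα_i)·tanφ'] / Σ W_i sinα_i, with Δl_i = b_i / cosα_i.
Slice 1: Δl = 1.7/cos(-2.5°) = 1.702 m; N'_1 = 53·cos(-2.5°) = 52.9; c'Δl = 6.30; W sinα = -2.3
Slice 2: Δl = 2.8/cos6.2° = 2.816 m; N'_2 = 274·cos6.2° = 272.4; c'Δl = 10.42; W sinα = 29.6
Slice 3: Δl = 2.7/cos17.1° = 2.825 m; N'_3 = 233·cos17.1° = 222.7; c'Δl = 10.45; W sinα = 68.5
Slice 4: Δl = 2.2/cos27.3° = 2.476 m; N'_4 = 145·cos27.3° = 128.8; c'Δl = 9.16; W sinα = 66.5
Slice 5: Δl = 3.1/cos39.6° = 4.023 m; N'_5 = 94·cos39.6° = 72.4; c'Δl = 14.89; W sinα = 59.9
Σc'Δl = 51.2 kN/m; ΣN' = 749.3 kN/m; ΣW sinα = 222.2 kN/m
Resisting = 51.2 + 749.3·tan35.9° = 51.2 + 542.4 = 593.6 kN/m
FS = 593.6 / 222.2 = 2.671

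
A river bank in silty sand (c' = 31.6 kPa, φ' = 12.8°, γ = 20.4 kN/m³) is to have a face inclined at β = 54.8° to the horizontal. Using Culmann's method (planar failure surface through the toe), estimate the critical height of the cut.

Culmann's analysis gives the critical failure plane at α_cr = (β + φ')/2 = (54.8 + 12.8)/2 = 33.8°, and the critical height
H_c = (4c'/γ) · sinβ cosφ' / [1 − cos(β − φ')]
    = (4·31.6/20.4) · sin54.8°·cos12.8° / [1 − cos(42.0°)]
    = 6.196 · 0.8171·0.9751 / [1 − 0.7431]
    = 6.196 · 0.7968 / 0.2569
    = 19.22 m

H_c = 19.22 m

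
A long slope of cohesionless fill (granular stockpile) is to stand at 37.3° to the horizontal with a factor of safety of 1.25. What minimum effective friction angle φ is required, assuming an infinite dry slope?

FS = tanφ/tanβ ⇒ tanφ = FS · tanβ = 1.25 · tan37.3° = 0.9522
φ = arctan(0.9522) = 43.60°

φ = 43.6°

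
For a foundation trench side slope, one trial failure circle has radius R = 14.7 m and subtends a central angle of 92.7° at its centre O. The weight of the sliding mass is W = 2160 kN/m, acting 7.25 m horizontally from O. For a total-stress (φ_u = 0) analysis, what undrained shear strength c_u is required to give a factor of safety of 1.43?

FS = c_u·L_a·R / (W·d), so c_u = FS·W·d / (L_a·R).
Arc length L_a = R·θ = 14.7·(92.7°·π/180) = 14.7·1.6179 = 23.78 m
c_u = 1.43·2160·7.25 / (23.78·14.7) = 22393.8 / 349.62 = 64.05 kPa

c_u = 64.1 kPa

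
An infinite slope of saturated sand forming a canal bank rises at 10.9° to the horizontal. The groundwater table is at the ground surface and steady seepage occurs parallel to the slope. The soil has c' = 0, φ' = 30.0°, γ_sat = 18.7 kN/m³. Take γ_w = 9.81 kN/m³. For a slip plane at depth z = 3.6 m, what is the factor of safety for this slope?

With seepage parallel to the slope and the water table at the surface, the effective normal stress on the slip plane uses the buoyant unit weight γ' = γ_sat − γ_w while the driving shear stress uses γ_sat:
FS = [c' + γ' z cos²β tanφ'] / [γ_sat z sinβ cosβ]
(For c' = 0 this reduces to FS = (γ'/γ_sat)·tanφ'/tanβ.)
γ' = 18.7 − 9.81 = 8.89 kN/m³
Numerator = 0.0 + 8.89·3.6·cos²10.9°·tan30.0° = 0.0 + 8.89·3.6·0.9642·0.5774 = 17.817 kPa
Denominator = 18.7·3.6·sin10.9°·cos10.9° = 18.7·3.6·0.1891·0.9820 = 12.500 kPa
FS = 17.817 / 12.500 = 1.425

FS = 1.43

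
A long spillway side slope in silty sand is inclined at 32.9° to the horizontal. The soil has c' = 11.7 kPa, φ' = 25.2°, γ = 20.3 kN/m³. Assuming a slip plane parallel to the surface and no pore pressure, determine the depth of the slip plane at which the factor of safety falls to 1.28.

z = 2.29 m

Setting FS = 1.28 in FS = [c' + γz cos²β tanφ'] / [γz sinβ cosβ] and solving for z:
z = c' / [γ cosβ (FS·sinβ − cosβ·tanφ')]
  = 11.7 / [20.3·cos32.9°·(1.28·sin32.9° − cos32.9°·tan25.2°)]
  = 11.7 / [20.3·0.8396·(1.28·0.5432 − 0.8396·0.4706)]
  = 11.7 / 5.1162 = 2.287 m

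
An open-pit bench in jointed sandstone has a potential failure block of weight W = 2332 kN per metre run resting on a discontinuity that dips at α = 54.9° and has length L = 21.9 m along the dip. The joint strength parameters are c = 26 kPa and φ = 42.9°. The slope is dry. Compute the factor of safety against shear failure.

Resolving the block weight along and normal to the plane and applying the Mohr–Coulomb strength on the joint:
N' = W cosα = 2332·cos54.9° = 1340.9 kN/m
Driving force T = W sinα = 2332·sin54.9° = 1907.9 kN/m
Resisting force R = c·L + N'·tanφ = 26·21.9 + 1340.9·tan42.9° = 569.4 + 1246.1 = 1815.5 kN/m
FS = R / T = 1815.5 / 1907.9 = 0.952

FS = 0.95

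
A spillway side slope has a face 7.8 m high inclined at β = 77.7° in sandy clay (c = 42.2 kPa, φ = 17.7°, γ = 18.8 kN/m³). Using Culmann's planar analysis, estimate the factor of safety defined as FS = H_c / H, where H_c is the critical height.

H_c = (4c/γ) · sinβ cosφ / [1 − cos(β − φ)]
    = (4·42.2/18.8) · sin77.7°·cos17.7° / [1 − cos60.0°]
    = 8.979 · 0.9308 / 0.5000 = 16.71 m
FS = H_c / H = 16.71 / 7.8 = 2.143

FS = 2.14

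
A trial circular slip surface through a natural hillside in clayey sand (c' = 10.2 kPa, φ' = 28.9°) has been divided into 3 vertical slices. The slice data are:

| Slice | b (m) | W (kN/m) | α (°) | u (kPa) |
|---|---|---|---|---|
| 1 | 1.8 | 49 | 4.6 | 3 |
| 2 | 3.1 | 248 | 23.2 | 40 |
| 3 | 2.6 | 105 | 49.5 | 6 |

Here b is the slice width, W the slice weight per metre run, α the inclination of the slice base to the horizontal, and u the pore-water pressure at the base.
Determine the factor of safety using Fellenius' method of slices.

FS = 1.07

Ordinary method of slices: FS = Σ[c'·Δl_i + (W_i cosα_i − u_i·Δl_i)·tanφ'] / Σ W_i sinα_i, with Δl_i = b_i / cosα_i.
Slice 1: Δl = 1.8/cos4.6° = 1.806 m; N'_1 = 49·cos4.6° − 3·1.806 = 43.4; c'Δl = 18.42; W sinα = 3.9
Slice 2: Δl = 3.1/cos23.2° = 3.373 m; N'_2 = 248·cos23.2° − 40·3.373 = 93.0; c'Δl = 34.40; W sinα = 97.7
Slice 3: Δl = 2.6/cos49.5° = 4.003 m; N'_3 = 105·cos49.5° − 6·4.003 = 44.2; c'Δl = 40.83; W sinα = 79.8
Σc'Δl = 93.7 kN/m; ΣN' = 180.6 kN/m; ΣW sinα = 181.5 kN/m
Resisting = 93.7 + 180.6·tan28.9° = 93.7 + 99.7 = 193.4 kN/m
FS = 193.4 / 181.5 = 1.066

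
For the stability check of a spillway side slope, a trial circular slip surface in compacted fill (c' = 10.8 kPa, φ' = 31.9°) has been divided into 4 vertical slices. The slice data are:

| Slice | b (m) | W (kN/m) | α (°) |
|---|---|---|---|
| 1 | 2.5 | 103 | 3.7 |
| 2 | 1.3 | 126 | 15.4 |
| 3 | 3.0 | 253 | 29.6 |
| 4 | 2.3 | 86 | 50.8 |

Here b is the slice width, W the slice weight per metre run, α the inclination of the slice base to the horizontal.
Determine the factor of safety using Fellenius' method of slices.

FS = 1.85

Ordinary method of slices: FS = Σ[c'·Δl_i + (W_i cosα_i)·tanφ'] / Σ W_i sinα_i, with Δl_i = b_i / cosα_i.
Slice 1: Δl = 2.5/cos3.7° = 2.505 m; N'_1 = 103·cos3.7° = 102.8; c'Δl = 27.06; W sinα = 6.6
Slice 2: Δl = 1.3/cos15.4° = 1.348 m; N'_2 = 126·cos15.4° = 121.5; c'Δl = 14.56; W sinα = 33.5
Slice 3: Δl = 3.0/cos29.6° = 3.450 m; N'_3 = 253·cos29.6° = 220.0; c'Δl = 37.26; W sinα = 125.0
Slice 4: Δl = 2.3/cos50.8° = 3.639 m; N'_4 = 86·cos50.8° = 54.4; c'Δl = 39.30; W sinα = 66.6
Σc'Δl = 118.2 kN/m; ΣN' = 498.6 kN/m; ΣW sinα = 231.7 kN/m
Resisting = 118.2 + 498.6·tan31.9° = 118.2 + 310.3 = 428.5 kN/m
FS = 428.5 / 231.7 = 1.849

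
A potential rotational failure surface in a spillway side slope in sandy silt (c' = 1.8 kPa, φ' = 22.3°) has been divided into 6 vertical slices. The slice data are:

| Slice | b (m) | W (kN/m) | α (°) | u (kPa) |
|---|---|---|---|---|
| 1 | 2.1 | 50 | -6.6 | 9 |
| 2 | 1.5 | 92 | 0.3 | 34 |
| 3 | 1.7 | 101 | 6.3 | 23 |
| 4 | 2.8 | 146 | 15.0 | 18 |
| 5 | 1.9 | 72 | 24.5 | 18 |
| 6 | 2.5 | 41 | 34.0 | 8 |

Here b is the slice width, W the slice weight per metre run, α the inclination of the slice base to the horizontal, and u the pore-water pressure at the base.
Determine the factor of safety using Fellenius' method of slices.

Ordinary method of slices: FS = Σ[c'·Δl_i + (W_i cosα_i − u_i·Δl_i)·tanφ'] / Σ W_i sinα_i, with Δl_i = b_i / cosα_i.
Slice 1: Δl = 2.1/cos(-6.6°) = 2.114 m; N'_1 = 50·cos(-6.6°) − 9·2.114 = 30.6; c'Δl = 3.81; W sinα = -5.7
Slice 2: Δl = 1.5/cos0.3° = 1.500 m; N'_2 = 92·cos0.3° − 34·1.500 = 41.0; c'Δl = 2.70; W sinα = 0.5
Slice 3: Δl = 1.7/cos6.3° = 1.710 m; N'_3 = 101·cos6.3° − 23·1.710 = 61.1; c'Δl = 3.08; W sinα = 11.1
Slice 4: Δl = 2.8/cos15.0° = 2.899 m; N'_4 = 146·cos15.0° − 18·2.899 = 88.8; c'Δl = 5.22; W sinα = 37.8
Slice 5: Δl = 1.9/cos24.5° = 2.088 m; N'_5 = 72·cos24.5° − 18·2.088 = 27.9; c'Δl = 3.76; W sinα = 29.9
Slice 6: Δl = 2.5/cos34.0° = 3.016 m; N'_6 = 41·cos34.0° − 8·3.016 = 9.9; c'Δl = 5.43; W sinα = 22.9
Σc'Δl = 24.0 kN/m; ΣN' = 259.3 kN/m; ΣW sinα = 96.4 kN/m
Resisting = 24.0 + 259.3·tan22.3° = 24.0 + 106.4 = 130.4 kN/m
FS = 130.4 / 96.4 = 1.352

FS = 1.35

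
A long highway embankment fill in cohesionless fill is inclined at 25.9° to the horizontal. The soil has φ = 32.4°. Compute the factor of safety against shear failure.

For a dry cohesionless infinite slope the factor of safety is FS = tanφ / tanβ.
FS = tan32.4° / tan25.9° = 0.6346 / 0.4856 = 1.307

FS = 1.31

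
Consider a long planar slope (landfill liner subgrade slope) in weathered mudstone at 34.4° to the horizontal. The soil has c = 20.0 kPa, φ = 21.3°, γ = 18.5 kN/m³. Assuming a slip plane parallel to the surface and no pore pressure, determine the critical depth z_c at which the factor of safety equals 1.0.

Setting FS = 1.00 in FS = [c + γz cos²β tanφ] / [γz sinβ cosβ] and solving for z:
z = c / [γ cosβ (FS·sinβ − cosβ·tanφ)]
  = 20.0 / [18.5·cos34.4°·(1.00·sin34.4° − cos34.4°·tan21.3°)]
  = 20.0 / [18.5·0.8251·(1.00·0.5650 − 0.8251·0.3899)]
  = 20.0 / 3.7134 = 5.386 m

z_c = 5.39 m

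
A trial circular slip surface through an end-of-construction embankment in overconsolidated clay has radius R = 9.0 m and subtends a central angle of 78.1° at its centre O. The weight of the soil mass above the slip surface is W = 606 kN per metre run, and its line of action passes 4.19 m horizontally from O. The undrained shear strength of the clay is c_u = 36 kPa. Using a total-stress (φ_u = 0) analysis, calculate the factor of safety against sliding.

FS = 1.57

Taking moments about the centre O, the resisting moment is provided by the undrained shear strength acting along the arc:
Arc length L_a = R·θ = 9.0·(78.1°·π/180) = 9.0·1.3631 = 12.27 m
M_R = c_u·L_a·R = 36·12.27·9.0 = 3974.8 kN·m/m
M_D = W·d = 606·4.19 = 2539.1 kN·m/m
FS = M_R / M_D = 3974.8 / 2539.1 = 1.565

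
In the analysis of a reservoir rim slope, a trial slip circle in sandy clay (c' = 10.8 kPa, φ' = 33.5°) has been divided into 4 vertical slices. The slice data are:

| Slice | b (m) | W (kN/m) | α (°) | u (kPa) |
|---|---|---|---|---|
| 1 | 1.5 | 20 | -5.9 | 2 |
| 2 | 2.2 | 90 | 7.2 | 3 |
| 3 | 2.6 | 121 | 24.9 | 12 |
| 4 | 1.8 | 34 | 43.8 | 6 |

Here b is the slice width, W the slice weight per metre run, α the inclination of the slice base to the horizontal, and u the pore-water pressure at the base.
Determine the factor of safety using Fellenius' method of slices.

Ordinary method of slices: FS = Σ[c'·Δl_i + (W_i cosα_i − u_i·Δl_i)·tanφ'] / Σ W_i sinα_i, with Δl_i = b_i / cosα_i.
Slice 1: Δl = 1.5/cos(-5.9°) = 1.508 m; N'_1 = 20·cos(-5.9°) − 2·1.508 = 16.9; c'Δl = 16.29; W sinα = -2.1
Slice 2: Δl = 2.2/cos7.2° = 2.217 m; N'_2 = 90·cos7.2° − 3·2.217 = 82.6; c'Δl = 23.95; W sinα = 11.3
Slice 3: Δl = 2.6/cos24.9° = 2.866 m; N'_3 = 121·cos24.9° − 12·2.866 = 75.4; c'Δl = 30.96; W sinα = 50.9
Slice 4: Δl = 1.8/cos43.8° = 2.494 m; N'_4 = 34·cos43.8° − 6·2.494 = 9.6; c'Δl = 26.93; W sinα = 23.5
Σc'Δl = 98.1 kN/m; ΣN' = 184.4 kN/m; ΣW sinα = 83.7 kN/m
Resisting = 98.1 + 184.4·tan33.5° = 98.1 + 122.1 = 220.2 kN/m
FS = 220.2 / 83.7 = 2.631

FS = 2.63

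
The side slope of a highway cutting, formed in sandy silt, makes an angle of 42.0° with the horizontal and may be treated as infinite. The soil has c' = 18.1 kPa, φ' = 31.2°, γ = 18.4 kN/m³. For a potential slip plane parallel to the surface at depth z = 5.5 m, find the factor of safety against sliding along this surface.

FS = 1.03

For an infinite slope with a slip plane parallel to the surface (no pore pressure): FS = [c' + γz cos²β tanφ'] / [γz sinβ cosβ].
γz = 18.4·5.5 = 101.20 kN/m²
Numerator = 18.1 + 101.20·cos²42.0°·tan31.2° = 18.1 + 101.20·0.5523·0.6056 = 51.948 kPa
Denominator = 101.20·sin42.0°·cos42.0° = 101.20·0.6691·0.7431 = 50.323 kPa
FS = 51.948 / 50.323 = 1.032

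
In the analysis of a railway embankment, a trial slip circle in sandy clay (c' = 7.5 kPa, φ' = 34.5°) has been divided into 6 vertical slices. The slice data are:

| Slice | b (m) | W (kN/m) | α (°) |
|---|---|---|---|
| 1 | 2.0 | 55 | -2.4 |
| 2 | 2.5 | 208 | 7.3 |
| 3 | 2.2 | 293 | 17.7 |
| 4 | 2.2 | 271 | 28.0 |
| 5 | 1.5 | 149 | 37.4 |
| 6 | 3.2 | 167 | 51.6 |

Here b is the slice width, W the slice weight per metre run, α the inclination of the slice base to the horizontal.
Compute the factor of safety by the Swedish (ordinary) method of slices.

Ordinary method of slices: FS = Σ[c'·Δl_i + (W_i cosα_i)·tanφ'] / Σ W_i sinα_i, with Δl_i = b_i / cosα_i.
Slice 1: Δl = 2.0/cos(-2.4°) = 2.002 m; N'_1 = 55·cos(-2.4°) = 55.0; c'Δl = 15.01; W sinα = -2.3
Slice 2: Δl = 2.5/cos7.3° = 2.520 m; N'_2 = 208·cos7.3° = 206.3; c'Δl = 18.90; W sinα = 26.4
Slice 3: Δl = 2.2/cos17.7° = 2.309 m; N'_3 = 293·cos17.7° = 279.1; c'Δl = 17.32; W sinα = 89.1
Slice 4: Δl = 2.2/cos28.0° = 2.492 m; N'_4 = 271·cos28.0° = 239.3; c'Δl = 18.69; W sinα = 127.2
Slice 5: Δl = 1.5/cos37.4° = 1.888 m; N'_5 = 149·cos37.4° = 118.4; c'Δl = 14.16; W sinα = 90.5
Slice 6: Δl = 3.2/cos51.6° = 5.152 m; N'_6 = 167·cos51.6° = 103.7; c'Δl = 38.64; W sinα = 130.9
Σc'Δl = 122.7 kN/m; ΣN' = 1001.8 kN/m; ΣW sinα = 461.8 kN/m
Resisting = 122.7 + 1001.8·tan34.5° = 122.7 + 688.5 = 811.2 kN/m
FS = 811.2 / 461.8 = 1.757

FS = 1.76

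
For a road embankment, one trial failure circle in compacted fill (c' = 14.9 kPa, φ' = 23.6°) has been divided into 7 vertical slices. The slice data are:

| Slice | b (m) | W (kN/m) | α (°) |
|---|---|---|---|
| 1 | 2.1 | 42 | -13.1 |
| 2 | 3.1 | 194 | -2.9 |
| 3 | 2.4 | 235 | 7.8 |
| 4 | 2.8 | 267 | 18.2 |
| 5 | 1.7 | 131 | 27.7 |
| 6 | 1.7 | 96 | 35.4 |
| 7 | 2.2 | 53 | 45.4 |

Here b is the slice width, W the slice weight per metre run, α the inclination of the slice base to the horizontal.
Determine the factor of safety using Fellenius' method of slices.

FS = 2.72

Ordinary method of slices: FS = Σ[c'·Δl_i + (W_i cosα_i)·tanφ'] / Σ W_i sinα_i, with Δl_i = b_i / cosα_i.
Slice 1: Δl = 2.1/cos(-13.1°) = 2.156 m; N'_1 = 42·cos(-13.1°) = 40.9; c'Δl = 32.13; W sinα = -9.5
Slice 2: Δl = 3.1/cos(-2.9°) = 3.104 m; N'_2 = 194·cos(-2.9°) = 193.8; c'Δl = 46.25; W sinα = -9.8
Slice 3: Δl = 2.4/cos7.8° = 2.422 m; N'_3 = 235·cos7.8° = 232.8; c'Δl = 36.09; W sinα = 31.9
Slice 4: Δl = 2.8/cos18.2° = 2.947 m; N'_4 = 267·cos18.2° = 253.6; c'Δl = 43.92; W sinα = 83.4
Slice 5: Δl = 1.7/cos27.7° = 1.920 m; N'_5 = 131·cos27.7° = 116.0; c'Δl = 28.61; W sinα = 60.9
Slice 6: Δl = 1.7/cos35.4° = 2.086 m; N'_6 = 96·cos35.4° = 78.3; c'Δl = 31.07; W sinα = 55.6
Slice 7: Δl = 2.2/cos45.4° = 3.133 m; N'_7 = 53·cos45.4° = 37.2; c'Δl = 46.68; W sinα = 37.7
Σc'Δl = 264.8 kN/m; ΣN' = 952.6 kN/m; ΣW sinα = 250.2 kN/m
Resisting = 264.8 + 952.6·tan23.6° = 264.8 + 416.2 = 680.9 kN/m
FS = 680.9 / 250.2 = 2.722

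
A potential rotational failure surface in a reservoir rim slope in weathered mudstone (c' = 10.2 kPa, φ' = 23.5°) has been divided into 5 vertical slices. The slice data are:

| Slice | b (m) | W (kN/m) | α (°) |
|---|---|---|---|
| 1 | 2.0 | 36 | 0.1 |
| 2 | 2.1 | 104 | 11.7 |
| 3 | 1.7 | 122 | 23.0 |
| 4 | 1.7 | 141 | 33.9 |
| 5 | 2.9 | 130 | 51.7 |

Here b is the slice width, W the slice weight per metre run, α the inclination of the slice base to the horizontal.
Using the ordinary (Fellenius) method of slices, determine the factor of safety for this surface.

FS = 1.30

Ordinary method of slices: FS = Σ[c'·Δl_i + (W_i cosα_i)·tanφ'] / Σ W_i sinα_i, with Δl_i = b_i / cosα_i.
Slice 1: Δl = 2.0/cos0.1° = 2.000 m; N'_1 = 36·cos0.1° = 36.0; c'Δl = 20.40; W sinα = 0.1
Slice 2: Δl = 2.1/cos11.7° = 2.145 m; N'_2 = 104·cos11.7° = 101.8; c'Δl = 21.87; W sinα = 21.1
Slice 3: Δl = 1.7/cos23.0° = 1.847 m; N'_3 = 122·cos23.0° = 112.3; c'Δl = 18.84; W sinα = 47.7
Slice 4: Δl = 1.7/cos33.9° = 2.048 m; N'_4 = 141·cos33.9° = 117.0; c'Δl = 20.89; W sinα = 78.6
Slice 5: Δl = 2.9/cos51.7° = 4.679 m; N'_5 = 130·cos51.7° = 80.6; c'Δl = 47.73; W sinα = 102.0
Σc'Δl = 129.7 kN/m; ΣN' = 447.7 kN/m; ΣW sinα = 249.5 kN/m
Resisting = 129.7 + 447.7·tan23.5° = 129.7 + 194.7 = 324.4 kN/m
FS = 324.4 / 249.5 = 1.300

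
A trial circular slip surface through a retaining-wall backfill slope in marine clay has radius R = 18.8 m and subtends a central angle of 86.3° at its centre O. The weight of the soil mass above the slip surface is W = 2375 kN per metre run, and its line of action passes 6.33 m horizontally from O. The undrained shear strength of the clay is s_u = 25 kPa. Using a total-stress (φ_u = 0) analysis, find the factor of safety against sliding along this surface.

FS = 0.89

Taking moments about the centre O, the resisting moment is provided by the undrained shear strength acting along the arc:
Arc length L_a = R·θ = 18.8·(86.3°·π/180) = 18.8·1.5062 = 28.32 m
M_R = s_u·L_a·R = 25·28.32·18.8 = 13309.0 kN·m/m
M_D = W·d = 2375·6.33 = 15033.8 kN·m/m
FS = M_R / M_D = 13309.0 / 15033.8 = 0.885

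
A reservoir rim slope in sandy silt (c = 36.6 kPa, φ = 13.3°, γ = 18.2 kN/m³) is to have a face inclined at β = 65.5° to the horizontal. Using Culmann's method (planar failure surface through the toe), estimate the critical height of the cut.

Culmann's analysis gives the critical failure plane at α_cr = (β + φ)/2 = (65.5 + 13.3)/2 = 39.4°, and the critical height
H_c = (4c/γ) · sinβ cosφ / [1 − cos(β − φ)]
    = (4·36.6/18.2) · sin65.5°·cos13.3° / [1 − cos(52.2°)]
    = 8.044 · 0.9100·0.9732 / [1 − 0.6129]
    = 8.044 · 0.8856 / 0.3871
    = 18.40 m

H_c = 18.40 m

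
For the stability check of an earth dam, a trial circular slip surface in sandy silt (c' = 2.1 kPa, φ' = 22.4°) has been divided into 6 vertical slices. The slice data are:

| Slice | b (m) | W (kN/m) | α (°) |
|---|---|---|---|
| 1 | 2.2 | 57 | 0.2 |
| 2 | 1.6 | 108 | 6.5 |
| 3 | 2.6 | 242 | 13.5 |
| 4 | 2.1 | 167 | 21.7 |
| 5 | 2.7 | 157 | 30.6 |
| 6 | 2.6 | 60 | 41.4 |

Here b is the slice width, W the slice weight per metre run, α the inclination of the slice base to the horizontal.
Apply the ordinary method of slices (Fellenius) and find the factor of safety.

FS = 1.34

Ordinary method of slices: FS = Σ[c'·Δl_i + (W_i cosα_i)·tanφ'] / Σ W_i sinα_i, with Δl_i = b_i / cosα_i.
Slice 1: Δl = 2.2/cos0.2° = 2.200 m; N'_1 = 57·cos0.2° = 57.0; c'Δl = 4.62; W sinα = 0.2
Slice 2: Δl = 1.6/cos6.5° = 1.610 m; N'_2 = 108·cos6.5° = 107.3; c'Δl = 3.38; W sinα = 12.2
Slice 3: Δl = 2.6/cos13.5° = 2.674 m; N'_3 = 242·cos13.5° = 235.3; c'Δl = 5.62; W sinα = 56.5
Slice 4: Δl = 2.1/cos21.7° = 2.260 m; N'_4 = 167·cos21.7° = 155.2; c'Δl = 4.75; W sinα = 61.7
Slice 5: Δl = 2.7/cos30.6° = 3.137 m; N'_5 = 157·cos30.6° = 135.1; c'Δl = 6.59; W sinα = 79.9
Slice 6: Δl = 2.6/cos41.4° = 3.466 m; N'_6 = 60·cos41.4° = 45.0; c'Δl = 7.28; W sinα = 39.7
Σc'Δl = 32.2 kN/m; ΣN' = 734.9 kN/m; ΣW sinα = 250.3 kN/m
Resisting = 32.2 + 734.9·tan22.4° = 32.2 + 302.9 = 335.1 kN/m
FS = 335.1 / 250.3 = 1.339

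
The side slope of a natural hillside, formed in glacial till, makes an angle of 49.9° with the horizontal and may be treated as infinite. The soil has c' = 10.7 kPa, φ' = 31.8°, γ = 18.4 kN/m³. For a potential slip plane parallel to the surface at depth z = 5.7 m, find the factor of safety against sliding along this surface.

FS = 0.73

For an infinite slope with a slip plane parallel to the surface (no pore pressure): FS = [c' + γz cos²β tanφ'] / [γz sinβ cosβ].
γz = 18.4·5.7 = 104.88 kN/m²
Numerator = 10.7 + 104.88·cos²49.9°·tan31.8° = 10.7 + 104.88·0.4149·0.6200 = 37.680 kPa
Denominator = 104.88·sin49.9°·cos49.9° = 104.88·0.7649·0.6441 = 51.675 kPa
FS = 37.680 / 51.675 = 0.729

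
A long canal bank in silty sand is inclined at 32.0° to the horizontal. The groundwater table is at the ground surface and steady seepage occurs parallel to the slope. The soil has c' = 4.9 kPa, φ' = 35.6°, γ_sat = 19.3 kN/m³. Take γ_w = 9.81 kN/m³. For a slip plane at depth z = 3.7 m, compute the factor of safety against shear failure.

FS = 0.72

With seepage parallel to the slope and the water table at the surface, the effective normal stress on the slip plane uses the buoyant unit weight γ' = γ_sat − γ_w while the driving shear stress uses γ_sat:
FS = [c' + γ' z cos²β tanφ'] / [γ_sat z sinβ cosβ]
γ' = 19.3 − 9.81 = 9.49 kN/m³
Numerator = 4.9 + 9.49·3.7·cos²32.0°·tan35.6° = 4.9 + 9.49·3.7·0.7192·0.7159 = 22.979 kPa
Denominator = 19.3·3.7·sin32.0°·cos32.0° = 19.3·3.7·0.5299·0.8480 = 32.091 kPa
FS = 22.979 / 32.091 = 0.716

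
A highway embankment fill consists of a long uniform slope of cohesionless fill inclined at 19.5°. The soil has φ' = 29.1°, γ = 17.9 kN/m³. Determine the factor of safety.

FS = 1.57

For a dry cohesionless infinite slope the factor of safety is FS = tanφ' / tanβ.
FS = tan29.1° / tan19.5° = 0.5566 / 0.3541 = 1.572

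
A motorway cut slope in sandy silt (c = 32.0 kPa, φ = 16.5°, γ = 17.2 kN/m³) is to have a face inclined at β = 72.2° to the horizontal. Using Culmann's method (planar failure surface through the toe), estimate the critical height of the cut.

Culmann's analysis gives the critical failure plane at α_cr = (β + φ)/2 = (72.2 + 16.5)/2 = 44.4°, and the critical height
H_c = (4c/γ) · sinβ cosφ / [1 − cos(β − φ)]
    = (4·32.0/17.2) · sin72.2°·cos16.5° / [1 − cos(55.7°)]
    = 7.442 · 0.9521·0.9588 / [1 − 0.5635]
    = 7.442 · 0.9129 / 0.4365
    = 15.57 m

H_c = 15.57 m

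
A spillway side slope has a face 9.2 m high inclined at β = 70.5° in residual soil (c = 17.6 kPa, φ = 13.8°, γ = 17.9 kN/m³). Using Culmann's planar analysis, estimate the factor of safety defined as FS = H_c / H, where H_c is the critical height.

H_c = (4c/γ) · sinβ cosφ / [1 − cos(β − φ)]
    = (4·17.6/17.9) · sin70.5°·cos13.8° / [1 − cos56.7°]
    = 3.933 · 0.9154 / 0.4510 = 7.98 m
FS = H_c / H = 7.98 / 9.2 = 0.868

FS = 0.87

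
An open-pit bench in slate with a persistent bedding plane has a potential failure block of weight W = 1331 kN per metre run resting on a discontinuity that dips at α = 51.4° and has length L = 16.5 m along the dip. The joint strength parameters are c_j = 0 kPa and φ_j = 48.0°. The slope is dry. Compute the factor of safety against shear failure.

Resolving the block weight along and normal to the plane and applying the Mohr–Coulomb strength on the joint:
N' = W cosα = 1331·cos51.4° = 830.4 kN/m
Driving force T = W sinα = 1331·sin51.4° = 1040.2 kN/m
Resisting force R = c_j·L + N'·tanφ_j = 0·16.5 + 830.4·tan48.0° = 0.0 + 922.2 = 922.2 kN/m
FS = R / T = 922.2 / 1040.2 = 0.887

FS = 0.89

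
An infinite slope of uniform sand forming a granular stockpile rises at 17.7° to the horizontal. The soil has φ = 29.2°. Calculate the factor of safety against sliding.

For a dry cohesionless infinite slope the factor of safety is FS = tanφ / tanβ.
FS = tan29.2° / tan17.7° = 0.5589 / 0.3191 = 1.751

FS = 1.75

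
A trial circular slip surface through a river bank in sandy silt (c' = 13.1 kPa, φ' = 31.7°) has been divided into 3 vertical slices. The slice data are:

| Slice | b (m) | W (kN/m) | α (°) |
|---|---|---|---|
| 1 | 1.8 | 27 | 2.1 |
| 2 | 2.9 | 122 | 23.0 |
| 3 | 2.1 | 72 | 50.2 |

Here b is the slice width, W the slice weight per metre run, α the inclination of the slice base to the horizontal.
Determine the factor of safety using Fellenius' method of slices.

FS = 2.14

Ordinary method of slices: FS = Σ[c'·Δl_i + (W_i cosα_i)·tanφ'] / Σ W_i sinα_i, with Δl_i = b_i / cosα_i.
Slice 1: Δl = 1.8/cos2.1° = 1.801 m; N'_1 = 27·cos2.1° = 27.0; c'Δl = 23.60; W sinα = 1.0
Slice 2: Δl = 2.9/cos23.0° = 3.150 m; N'_2 = 122·cos23.0° = 112.3; c'Δl = 41.27; W sinα = 47.7
Slice 3: Δl = 2.1/cos50.2° = 3.281 m; N'_3 = 72·cos50.2° = 46.1; c'Δl = 42.98; W sinα = 55.3
Σc'Δl = 107.8 kN/m; ΣN' = 185.4 kN/m; ΣW sinα = 104.0 kN/m
Resisting = 107.8 + 185.4·tan31.7° = 107.8 + 114.5 = 222.3 kN/m
FS = 222.3 / 104.0 = 2.138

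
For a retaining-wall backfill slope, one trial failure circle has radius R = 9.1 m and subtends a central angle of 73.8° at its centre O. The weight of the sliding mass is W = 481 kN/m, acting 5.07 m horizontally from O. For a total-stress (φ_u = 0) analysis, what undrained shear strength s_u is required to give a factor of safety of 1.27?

FS = s_u·L_a·R / (W·d), so s_u = FS·W·d / (L_a·R).
Arc length L_a = R·θ = 9.1·(73.8°·π/180) = 9.1·1.2881 = 11.72 m
s_u = 1.27·481·5.07 / (11.72·9.1) = 3097.1 / 106.66 = 29.04 kPa

s_u = 29.0 kPa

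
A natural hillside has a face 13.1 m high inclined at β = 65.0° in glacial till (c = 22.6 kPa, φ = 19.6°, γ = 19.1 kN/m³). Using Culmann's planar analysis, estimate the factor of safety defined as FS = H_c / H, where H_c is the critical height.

H_c = (4c/γ) · sinβ cosφ / [1 − cos(β − φ)]
    = (4·22.6/19.1) · sin65.0°·cos19.6° / [1 − cos45.4°]
    = 4.733 · 0.8538 / 0.2978 = 13.57 m
FS = H_c / H = 13.57 / 13.1 = 1.036

FS = 1.04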